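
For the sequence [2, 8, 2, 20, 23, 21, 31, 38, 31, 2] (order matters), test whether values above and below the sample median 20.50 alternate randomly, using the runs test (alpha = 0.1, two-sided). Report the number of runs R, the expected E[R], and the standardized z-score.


Step 1: Compute median = 20.50; label A = above, B = below.
Labels in order: BBBBAAAAAB  (n_A = 5, n_B = 5)
Step 2: Count runs R = 3.
Step 3: Under H0 (random ordering), E[R] = 2*n_A*n_B/(n_A+n_B) + 1 = 2*5*5/10 + 1 = 6.0000.
        Var[R] = 2*n_A*n_B*(2*n_A*n_B - n_A - n_B) / ((n_A+n_B)^2 * (n_A+n_B-1)) = 2000/900 = 2.2222.
        SD[R] = 1.4907.
Step 4: Continuity-corrected z = (R + 0.5 - E[R]) / SD[R] = (3 + 0.5 - 6.0000) / 1.4907 = -1.6771.
Step 5: Two-sided p-value via normal approximation = 2*(1 - Phi(|z|)) = 0.093533.
Step 6: alpha = 0.1. reject H0.

R = 3, z = -1.6771, p = 0.093533, reject H0.


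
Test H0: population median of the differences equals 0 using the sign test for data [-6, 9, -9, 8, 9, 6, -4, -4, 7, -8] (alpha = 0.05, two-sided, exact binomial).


Step 1: Discard zero differences. Original n = 10; n_eff = number of nonzero differences = 10.
Nonzero differences (with sign): -6, +9, -9, +8, +9, +6, -4, -4, +7, -8
Step 2: Count signs: positive = 5, negative = 5.
Step 3: Under H0: P(positive) = 0.5, so the number of positives S ~ Bin(10, 0.5).
Step 4: Two-sided exact p-value = sum of Bin(10,0.5) probabilities at or below the observed probability = 1.000000.
Step 5: alpha = 0.05. fail to reject H0.

n_eff = 10, pos = 5, neg = 5, p = 1.000000, fail to reject H0.


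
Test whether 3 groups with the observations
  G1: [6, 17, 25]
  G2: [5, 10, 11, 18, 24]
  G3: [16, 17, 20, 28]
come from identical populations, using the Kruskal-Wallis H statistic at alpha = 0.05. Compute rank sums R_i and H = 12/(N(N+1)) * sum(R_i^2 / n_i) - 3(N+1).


Step 1: Combine all N = 12 observations and assign midranks.
sorted (value, group, rank): (5,G2,1), (6,G1,2), (10,G2,3), (11,G2,4), (16,G3,5), (17,G1,6.5), (17,G3,6.5), (18,G2,8), (20,G3,9), (24,G2,10), (25,G1,11), (28,G3,12)
Step 2: Sum ranks within each group.
R_1 = 19.5 (n_1 = 3)
R_2 = 26 (n_2 = 5)
R_3 = 32.5 (n_3 = 4)
Step 3: H = 12/(N(N+1)) * sum(R_i^2/n_i) - 3(N+1)
     = 12/(12*13) * (19.5^2/3 + 26^2/5 + 32.5^2/4) - 3*13
     = 0.076923 * 526.013 - 39
     = 1.462500.
Step 4: Ties present; correction factor C = 1 - 6/(12^3 - 12) = 0.996503. Corrected H = 1.462500 / 0.996503 = 1.467632.
Step 5: Under H0, H ~ chi^2(2); p-value = 0.480074.
Step 6: alpha = 0.05. fail to reject H0.

H = 1.4676, df = 2, p = 0.480074, fail to reject H0.


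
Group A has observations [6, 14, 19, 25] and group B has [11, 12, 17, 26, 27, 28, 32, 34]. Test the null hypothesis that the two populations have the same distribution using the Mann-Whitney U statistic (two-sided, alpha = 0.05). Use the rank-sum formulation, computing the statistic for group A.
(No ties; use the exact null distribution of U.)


Step 1: Combine and sort all 12 observations; assign midranks.
sorted (value, group): (6,X), (11,Y), (12,Y), (14,X), (17,Y), (19,X), (25,X), (26,Y), (27,Y), (28,Y), (32,Y), (34,Y)
ranks: 6->1, 11->2, 12->3, 14->4, 17->5, 19->6, 25->7, 26->8, 27->9, 28->10, 32->11, 34->12
Step 2: Rank sum for X: R1 = 1 + 4 + 6 + 7 = 18.
Step 3: U_X = R1 - n1(n1+1)/2 = 18 - 4*5/2 = 18 - 10 = 8.
       U_Y = n1*n2 - U_X = 32 - 8 = 24.
Step 4: No ties, so the exact null distribution of U (based on enumerating the C(12,4) = 495 equally likely rank assignments) gives the two-sided p-value.
Step 5: p-value = 0.214141; compare to alpha = 0.05. fail to reject H0.

U_X = 8, p = 0.214141, fail to reject H0 at alpha = 0.05.


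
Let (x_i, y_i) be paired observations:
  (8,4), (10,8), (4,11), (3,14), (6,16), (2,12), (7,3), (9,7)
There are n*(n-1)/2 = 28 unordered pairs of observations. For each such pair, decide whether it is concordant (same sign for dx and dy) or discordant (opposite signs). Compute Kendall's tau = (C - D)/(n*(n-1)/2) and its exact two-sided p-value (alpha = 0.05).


Step 1: Enumerate the 28 unordered pairs (i,j) with i<j and classify each by sign(x_j-x_i) * sign(y_j-y_i).
  (1,2):dx=+2,dy=+4->C; (1,3):dx=-4,dy=+7->D; (1,4):dx=-5,dy=+10->D; (1,5):dx=-2,dy=+12->D
  (1,6):dx=-6,dy=+8->D; (1,7):dx=-1,dy=-1->C; (1,8):dx=+1,dy=+3->C; (2,3):dx=-6,dy=+3->D
  (2,4):dx=-7,dy=+6->D; (2,5):dx=-4,dy=+8->D; (2,6):dx=-8,dy=+4->D; (2,7):dx=-3,dy=-5->C
  (2,8):dx=-1,dy=-1->C; (3,4):dx=-1,dy=+3->D; (3,5):dx=+2,dy=+5->C; (3,6):dx=-2,dy=+1->D
  (3,7):dx=+3,dy=-8->D; (3,8):dx=+5,dy=-4->D; (4,5):dx=+3,dy=+2->C; (4,6):dx=-1,dy=-2->C
  (4,7):dx=+4,dy=-11->D; (4,8):dx=+6,dy=-7->D; (5,6):dx=-4,dy=-4->C; (5,7):dx=+1,dy=-13->D
  (5,8):dx=+3,dy=-9->D; (6,7):dx=+5,dy=-9->D; (6,8):dx=+7,dy=-5->D; (7,8):dx=+2,dy=+4->C
Step 2: C = 10, D = 18, total pairs = 28.
Step 3: tau = (C - D)/(n(n-1)/2) = (10 - 18)/28 = -0.285714.
Step 4: Exact two-sided p-value (enumerate n! = 40320 permutations of y under H0): p = 0.398760.
Step 5: alpha = 0.05. fail to reject H0.

tau_b = -0.2857 (C=10, D=18), p = 0.398760, fail to reject H0.


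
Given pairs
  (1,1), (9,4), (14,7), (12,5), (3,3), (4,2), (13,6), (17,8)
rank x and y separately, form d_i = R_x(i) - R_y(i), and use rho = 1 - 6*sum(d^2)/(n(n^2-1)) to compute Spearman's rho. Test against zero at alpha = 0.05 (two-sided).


Step 1: Rank x and y separately (midranks; no ties here).
rank(x): 1->1, 9->4, 14->7, 12->5, 3->2, 4->3, 13->6, 17->8
rank(y): 1->1, 4->4, 7->7, 5->5, 3->3, 2->2, 6->6, 8->8
Step 2: d_i = R_x(i) - R_y(i); compute d_i^2.
  (1-1)^2=0, (4-4)^2=0, (7-7)^2=0, (5-5)^2=0, (2-3)^2=1, (3-2)^2=1, (6-6)^2=0, (8-8)^2=0
sum(d^2) = 2.
Step 3: rho = 1 - 6*2 / (8*(8^2 - 1)) = 1 - 12/504 = 0.976190.
Step 4: Under H0, t = rho * sqrt((n-2)/(1-rho^2)) = 11.0235 ~ t(6).
Step 5: Two-sided p-value from the t-distribution with 6 df = 0.000033.
Step 6: alpha = 0.05. reject H0.

rho = 0.9762, p = 0.000033, reject H0 at alpha = 0.05.


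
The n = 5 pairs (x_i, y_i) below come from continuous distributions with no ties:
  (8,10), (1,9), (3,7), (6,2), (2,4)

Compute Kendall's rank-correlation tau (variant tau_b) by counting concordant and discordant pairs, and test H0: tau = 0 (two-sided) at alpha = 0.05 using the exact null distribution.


Step 1: Enumerate the 10 unordered pairs (i,j) with i<j and classify each by sign(x_j-x_i) * sign(y_j-y_i).
  (1,2):dx=-7,dy=-1->C; (1,3):dx=-5,dy=-3->C; (1,4):dx=-2,dy=-8->C; (1,5):dx=-6,dy=-6->C
  (2,3):dx=+2,dy=-2->D; (2,4):dx=+5,dy=-7->D; (2,5):dx=+1,dy=-5->D; (3,4):dx=+3,dy=-5->D
  (3,5):dx=-1,dy=-3->C; (4,5):dx=-4,dy=+2->D
Step 2: C = 5, D = 5, total pairs = 10.
Step 3: tau = (C - D)/(n(n-1)/2) = (5 - 5)/10 = 0.000000.
Step 4: Exact two-sided p-value (enumerate n! = 120 permutations of y under H0): p = 1.000000.
Step 5: alpha = 0.05. fail to reject H0.

tau_b = 0.0000 (C=5, D=5), p = 1.000000, fail to reject H0.


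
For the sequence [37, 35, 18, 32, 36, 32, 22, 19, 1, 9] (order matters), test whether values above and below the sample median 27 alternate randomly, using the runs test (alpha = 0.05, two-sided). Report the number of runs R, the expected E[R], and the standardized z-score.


Step 1: Compute median = 27; label A = above, B = below.
Labels in order: AABAAABBBB  (n_A = 5, n_B = 5)
Step 2: Count runs R = 4.
Step 3: Under H0 (random ordering), E[R] = 2*n_A*n_B/(n_A+n_B) + 1 = 2*5*5/10 + 1 = 6.0000.
        Var[R] = 2*n_A*n_B*(2*n_A*n_B - n_A - n_B) / ((n_A+n_B)^2 * (n_A+n_B-1)) = 2000/900 = 2.2222.
        SD[R] = 1.4907.
Step 4: Continuity-corrected z = (R + 0.5 - E[R]) / SD[R] = (4 + 0.5 - 6.0000) / 1.4907 = -1.0062.
Step 5: Two-sided p-value via normal approximation = 2*(1 - Phi(|z|)) = 0.314305.
Step 6: alpha = 0.05. fail to reject H0.

R = 4, z = -1.0062, p = 0.314305, fail to reject H0.


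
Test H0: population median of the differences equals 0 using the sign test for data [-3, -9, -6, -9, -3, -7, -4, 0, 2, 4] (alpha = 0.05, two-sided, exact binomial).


Step 1: Discard zero differences. Original n = 10; n_eff = number of nonzero differences = 9.
Nonzero differences (with sign): -3, -9, -6, -9, -3, -7, -4, +2, +4
Step 2: Count signs: positive = 2, negative = 7.
Step 3: Under H0: P(positive) = 0.5, so the number of positives S ~ Bin(9, 0.5).
Step 4: Two-sided exact p-value = sum of Bin(9,0.5) probabilities at or below the observed probability = 0.179688.
Step 5: alpha = 0.05. fail to reject H0.

n_eff = 9, pos = 2, neg = 7, p = 0.179688, fail to reject H0.


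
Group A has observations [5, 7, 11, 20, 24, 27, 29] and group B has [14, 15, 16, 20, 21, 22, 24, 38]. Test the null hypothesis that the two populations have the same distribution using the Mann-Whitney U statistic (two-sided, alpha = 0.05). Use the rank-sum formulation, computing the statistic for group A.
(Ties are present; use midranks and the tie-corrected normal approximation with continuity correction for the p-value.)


Step 1: Combine and sort all 15 observations; assign midranks.
sorted (value, group): (5,X), (7,X), (11,X), (14,Y), (15,Y), (16,Y), (20,X), (20,Y), (21,Y), (22,Y), (24,X), (24,Y), (27,X), (29,X), (38,Y)
ranks: 5->1, 7->2, 11->3, 14->4, 15->5, 16->6, 20->7.5, 20->7.5, 21->9, 22->10, 24->11.5, 24->11.5, 27->13, 29->14, 38->15
Step 2: Rank sum for X: R1 = 1 + 2 + 3 + 7.5 + 11.5 + 13 + 14 = 52.
Step 3: U_X = R1 - n1(n1+1)/2 = 52 - 7*8/2 = 52 - 28 = 24.
       U_Y = n1*n2 - U_X = 56 - 24 = 32.
Step 4: Ties are present, so use the tie-corrected normal approximation (with continuity correction) for the p-value.
Step 5: p-value = 0.684910; compare to alpha = 0.05. fail to reject H0.

U_X = 24, p = 0.684910, fail to reject H0 at alpha = 0.05.


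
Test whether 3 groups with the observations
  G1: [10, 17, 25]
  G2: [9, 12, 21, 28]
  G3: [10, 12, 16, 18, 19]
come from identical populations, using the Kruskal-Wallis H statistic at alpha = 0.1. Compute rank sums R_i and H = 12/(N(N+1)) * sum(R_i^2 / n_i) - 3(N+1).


Step 1: Combine all N = 12 observations and assign midranks.
sorted (value, group, rank): (9,G2,1), (10,G1,2.5), (10,G3,2.5), (12,G2,4.5), (12,G3,4.5), (16,G3,6), (17,G1,7), (18,G3,8), (19,G3,9), (21,G2,10), (25,G1,11), (28,G2,12)
Step 2: Sum ranks within each group.
R_1 = 20.5 (n_1 = 3)
R_2 = 27.5 (n_2 = 4)
R_3 = 30 (n_3 = 5)
Step 3: H = 12/(N(N+1)) * sum(R_i^2/n_i) - 3(N+1)
     = 12/(12*13) * (20.5^2/3 + 27.5^2/4 + 30^2/5) - 3*13
     = 0.076923 * 509.146 - 39
     = 0.165064.
Step 4: Ties present; correction factor C = 1 - 12/(12^3 - 12) = 0.993007. Corrected H = 0.165064 / 0.993007 = 0.166227.
Step 5: Under H0, H ~ chi^2(2); p-value = 0.920247.
Step 6: alpha = 0.1. fail to reject H0.

H = 0.1662, df = 2, p = 0.920247, fail to reject H0.


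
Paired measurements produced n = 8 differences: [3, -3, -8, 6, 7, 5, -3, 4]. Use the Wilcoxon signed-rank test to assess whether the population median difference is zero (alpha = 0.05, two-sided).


Step 1: Drop any zero differences (none here) and take |d_i|.
|d| = [3, 3, 8, 6, 7, 5, 3, 4]
Step 2: Midrank |d_i| (ties get averaged ranks).
ranks: |3|->2, |3|->2, |8|->8, |6|->6, |7|->7, |5|->5, |3|->2, |4|->4
Step 3: Attach original signs; sum ranks with positive sign and with negative sign.
W+ = 2 + 6 + 7 + 5 + 4 = 24
W- = 2 + 8 + 2 = 12
(Check: W+ + W- = 36 should equal n(n+1)/2 = 36.)
Step 4: Test statistic W = min(W+, W-) = 12.
Step 5: Ties in |d|, so use the tie-corrected normal approximation.
        E[W] = n(n+1)/4 = 8*9/4 = 18.
        Tie groups: |d|=3 (t=3); sum(t^3 - t) = 24.
        Var[W] = n(n+1)(2n+1)/24 - sum(t^3-t)/48 = 1224/24 - 24/48 = 50.5.
        z = (W - E[W]) / sqrt(Var[W]) = (12 - 18) / 7.1063 = -0.8443.
        Two-sided p = 2*Phi(z) = 0.398492.
Step 6: alpha = 0.05. fail to reject H0.

W+ = 24, W- = 12, W = min = 12, p = 0.398492, fail to reject H0.


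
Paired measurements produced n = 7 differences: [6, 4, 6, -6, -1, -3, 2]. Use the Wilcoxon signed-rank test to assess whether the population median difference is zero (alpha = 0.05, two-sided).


Step 1: Drop any zero differences (none here) and take |d_i|.
|d| = [6, 4, 6, 6, 1, 3, 2]
Step 2: Midrank |d_i| (ties get averaged ranks).
ranks: |6|->6, |4|->4, |6|->6, |6|->6, |1|->1, |3|->3, |2|->2
Step 3: Attach original signs; sum ranks with positive sign and with negative sign.
W+ = 6 + 4 + 6 + 2 = 18
W- = 6 + 1 + 3 = 10
(Check: W+ + W- = 28 should equal n(n+1)/2 = 28.)
Step 4: Test statistic W = min(W+, W-) = 10.
Step 5: Ties in |d|, so use the tie-corrected normal approximation.
        E[W] = n(n+1)/4 = 7*8/4 = 14.
        Tie groups: |d|=6 (t=3); sum(t^3 - t) = 24.
        Var[W] = n(n+1)(2n+1)/24 - sum(t^3-t)/48 = 840/24 - 24/48 = 34.5.
        z = (W - E[W]) / sqrt(Var[W]) = (10 - 14) / 5.8737 = -0.6810.
        Two-sided p = 2*Phi(z) = 0.495868.
Step 6: alpha = 0.05. fail to reject H0.

W+ = 18, W- = 10, W = min = 10, p = 0.495868, fail to reject H0.


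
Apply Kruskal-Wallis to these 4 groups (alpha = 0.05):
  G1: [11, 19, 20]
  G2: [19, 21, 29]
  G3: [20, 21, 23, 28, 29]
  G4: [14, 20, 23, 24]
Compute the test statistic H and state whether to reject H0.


Step 1: Combine all N = 15 observations and assign midranks.
sorted (value, group, rank): (11,G1,1), (14,G4,2), (19,G1,3.5), (19,G2,3.5), (20,G1,6), (20,G3,6), (20,G4,6), (21,G2,8.5), (21,G3,8.5), (23,G3,10.5), (23,G4,10.5), (24,G4,12), (28,G3,13), (29,G2,14.5), (29,G3,14.5)
Step 2: Sum ranks within each group.
R_1 = 10.5 (n_1 = 3)
R_2 = 26.5 (n_2 = 3)
R_3 = 52.5 (n_3 = 5)
R_4 = 30.5 (n_4 = 4)
Step 3: H = 12/(N(N+1)) * sum(R_i^2/n_i) - 3(N+1)
     = 12/(15*16) * (10.5^2/3 + 26.5^2/3 + 52.5^2/5 + 30.5^2/4) - 3*16
     = 0.050000 * 1054.65 - 48
     = 4.732292.
Step 4: Ties present; correction factor C = 1 - 48/(15^3 - 15) = 0.985714. Corrected H = 4.732292 / 0.985714 = 4.800876.
Step 5: Under H0, H ~ chi^2(3); p-value = 0.186972.
Step 6: alpha = 0.05. fail to reject H0.

H = 4.8009, df = 3, p = 0.186972, fail to reject H0.


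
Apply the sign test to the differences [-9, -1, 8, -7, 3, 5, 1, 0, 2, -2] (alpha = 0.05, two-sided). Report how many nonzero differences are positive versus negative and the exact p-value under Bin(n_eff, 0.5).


Step 1: Discard zero differences. Original n = 10; n_eff = number of nonzero differences = 9.
Nonzero differences (with sign): -9, -1, +8, -7, +3, +5, +1, +2, -2
Step 2: Count signs: positive = 5, negative = 4.
Step 3: Under H0: P(positive) = 0.5, so the number of positives S ~ Bin(9, 0.5).
Step 4: Two-sided exact p-value = sum of Bin(9,0.5) probabilities at or below the observed probability = 1.000000.
Step 5: alpha = 0.05. fail to reject H0.

n_eff = 9, pos = 5, neg = 4, p = 1.000000, fail to reject H0.


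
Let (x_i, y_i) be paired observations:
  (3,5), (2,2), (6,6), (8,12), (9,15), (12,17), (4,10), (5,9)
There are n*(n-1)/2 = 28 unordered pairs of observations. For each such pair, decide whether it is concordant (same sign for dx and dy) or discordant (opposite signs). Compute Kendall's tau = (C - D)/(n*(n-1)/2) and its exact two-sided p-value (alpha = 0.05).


Step 1: Enumerate the 28 unordered pairs (i,j) with i<j and classify each by sign(x_j-x_i) * sign(y_j-y_i).
  (1,2):dx=-1,dy=-3->C; (1,3):dx=+3,dy=+1->C; (1,4):dx=+5,dy=+7->C; (1,5):dx=+6,dy=+10->C
  (1,6):dx=+9,dy=+12->C; (1,7):dx=+1,dy=+5->C; (1,8):dx=+2,dy=+4->C; (2,3):dx=+4,dy=+4->C
  (2,4):dx=+6,dy=+10->C; (2,5):dx=+7,dy=+13->C; (2,6):dx=+10,dy=+15->C; (2,7):dx=+2,dy=+8->C
  (2,8):dx=+3,dy=+7->C; (3,4):dx=+2,dy=+6->C; (3,5):dx=+3,dy=+9->C; (3,6):dx=+6,dy=+11->C
  (3,7):dx=-2,dy=+4->D; (3,8):dx=-1,dy=+3->D; (4,5):dx=+1,dy=+3->C; (4,6):dx=+4,dy=+5->C
  (4,7):dx=-4,dy=-2->C; (4,8):dx=-3,dy=-3->C; (5,6):dx=+3,dy=+2->C; (5,7):dx=-5,dy=-5->C
  (5,8):dx=-4,dy=-6->C; (6,7):dx=-8,dy=-7->C; (6,8):dx=-7,dy=-8->C; (7,8):dx=+1,dy=-1->D
Step 2: C = 25, D = 3, total pairs = 28.
Step 3: tau = (C - D)/(n(n-1)/2) = (25 - 3)/28 = 0.785714.
Step 4: Exact two-sided p-value (enumerate n! = 40320 permutations of y under H0): p = 0.005506.
Step 5: alpha = 0.05. reject H0.

tau_b = 0.7857 (C=25, D=3), p = 0.005506, reject H0.


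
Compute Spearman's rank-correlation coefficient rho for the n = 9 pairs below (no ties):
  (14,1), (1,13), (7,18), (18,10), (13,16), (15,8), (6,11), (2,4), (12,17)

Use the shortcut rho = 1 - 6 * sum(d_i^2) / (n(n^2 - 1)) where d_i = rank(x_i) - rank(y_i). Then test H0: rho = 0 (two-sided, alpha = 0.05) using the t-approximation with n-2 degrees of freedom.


Step 1: Rank x and y separately (midranks; no ties here).
rank(x): 14->7, 1->1, 7->4, 18->9, 13->6, 15->8, 6->3, 2->2, 12->5
rank(y): 1->1, 13->6, 18->9, 10->4, 16->7, 8->3, 11->5, 4->2, 17->8
Step 2: d_i = R_x(i) - R_y(i); compute d_i^2.
  (7-1)^2=36, (1-6)^2=25, (4-9)^2=25, (9-4)^2=25, (6-7)^2=1, (8-3)^2=25, (3-5)^2=4, (2-2)^2=0, (5-8)^2=9
sum(d^2) = 150.
Step 3: rho = 1 - 6*150 / (9*(9^2 - 1)) = 1 - 900/720 = -0.250000.
Step 4: Under H0, t = rho * sqrt((n-2)/(1-rho^2)) = -0.6831 ~ t(7).
Step 5: Two-sided p-value from the t-distribution with 7 df = 0.516490.
Step 6: alpha = 0.05. fail to reject H0.

rho = -0.2500, p = 0.516490, fail to reject H0 at alpha = 0.05.


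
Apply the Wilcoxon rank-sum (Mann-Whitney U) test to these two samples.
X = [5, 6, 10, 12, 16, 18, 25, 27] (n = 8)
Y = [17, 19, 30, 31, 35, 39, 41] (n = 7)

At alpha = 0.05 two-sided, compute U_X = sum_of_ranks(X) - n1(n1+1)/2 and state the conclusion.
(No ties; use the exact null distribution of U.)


Step 1: Combine and sort all 15 observations; assign midranks.
sorted (value, group): (5,X), (6,X), (10,X), (12,X), (16,X), (17,Y), (18,X), (19,Y), (25,X), (27,X), (30,Y), (31,Y), (35,Y), (39,Y), (41,Y)
ranks: 5->1, 6->2, 10->3, 12->4, 16->5, 17->6, 18->7, 19->8, 25->9, 27->10, 30->11, 31->12, 35->13, 39->14, 41->15
Step 2: Rank sum for X: R1 = 1 + 2 + 3 + 4 + 5 + 7 + 9 + 10 = 41.
Step 3: U_X = R1 - n1(n1+1)/2 = 41 - 8*9/2 = 41 - 36 = 5.
       U_Y = n1*n2 - U_X = 56 - 5 = 51.
Step 4: No ties, so the exact null distribution of U (based on enumerating the C(15,8) = 6435 equally likely rank assignments) gives the two-sided p-value.
Step 5: p-value = 0.005905; compare to alpha = 0.05. reject H0.

U_X = 5, p = 0.005905, reject H0 at alpha = 0.05.


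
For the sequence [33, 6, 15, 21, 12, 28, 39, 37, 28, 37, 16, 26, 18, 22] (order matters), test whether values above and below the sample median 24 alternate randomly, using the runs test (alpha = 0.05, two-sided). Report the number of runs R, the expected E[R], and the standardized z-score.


Step 1: Compute median = 24; label A = above, B = below.
Labels in order: ABBBBAAAAABABB  (n_A = 7, n_B = 7)
Step 2: Count runs R = 6.
Step 3: Under H0 (random ordering), E[R] = 2*n_A*n_B/(n_A+n_B) + 1 = 2*7*7/14 + 1 = 8.0000.
        Var[R] = 2*n_A*n_B*(2*n_A*n_B - n_A - n_B) / ((n_A+n_B)^2 * (n_A+n_B-1)) = 8232/2548 = 3.2308.
        SD[R] = 1.7974.
Step 4: Continuity-corrected z = (R + 0.5 - E[R]) / SD[R] = (6 + 0.5 - 8.0000) / 1.7974 = -0.8345.
Step 5: Two-sided p-value via normal approximation = 2*(1 - Phi(|z|)) = 0.403986.
Step 6: alpha = 0.05. fail to reject H0.

R = 6, z = -0.8345, p = 0.403986, fail to reject H0.


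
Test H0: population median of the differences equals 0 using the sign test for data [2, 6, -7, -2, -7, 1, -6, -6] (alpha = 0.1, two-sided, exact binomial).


Step 1: Discard zero differences. Original n = 8; n_eff = number of nonzero differences = 8.
Nonzero differences (with sign): +2, +6, -7, -2, -7, +1, -6, -6
Step 2: Count signs: positive = 3, negative = 5.
Step 3: Under H0: P(positive) = 0.5, so the number of positives S ~ Bin(8, 0.5).
Step 4: Two-sided exact p-value = sum of Bin(8,0.5) probabilities at or below the observed probability = 0.726562.
Step 5: alpha = 0.1. fail to reject H0.

n_eff = 8, pos = 3, neg = 5, p = 0.726562, fail to reject H0.


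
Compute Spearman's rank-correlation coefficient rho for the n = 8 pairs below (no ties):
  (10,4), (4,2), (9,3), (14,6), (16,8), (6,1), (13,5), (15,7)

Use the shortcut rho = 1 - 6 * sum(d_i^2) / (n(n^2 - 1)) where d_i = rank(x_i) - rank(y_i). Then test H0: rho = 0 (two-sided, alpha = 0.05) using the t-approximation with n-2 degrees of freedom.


Step 1: Rank x and y separately (midranks; no ties here).
rank(x): 10->4, 4->1, 9->3, 14->6, 16->8, 6->2, 13->5, 15->7
rank(y): 4->4, 2->2, 3->3, 6->6, 8->8, 1->1, 5->5, 7->7
Step 2: d_i = R_x(i) - R_y(i); compute d_i^2.
  (4-4)^2=0, (1-2)^2=1, (3-3)^2=0, (6-6)^2=0, (8-8)^2=0, (2-1)^2=1, (5-5)^2=0, (7-7)^2=0
sum(d^2) = 2.
Step 3: rho = 1 - 6*2 / (8*(8^2 - 1)) = 1 - 12/504 = 0.976190.
Step 4: Under H0, t = rho * sqrt((n-2)/(1-rho^2)) = 11.0235 ~ t(6).
Step 5: Two-sided p-value from the t-distribution with 6 df = 0.000033.
Step 6: alpha = 0.05. reject H0.

rho = 0.9762, p = 0.000033, reject H0 at alpha = 0.05.


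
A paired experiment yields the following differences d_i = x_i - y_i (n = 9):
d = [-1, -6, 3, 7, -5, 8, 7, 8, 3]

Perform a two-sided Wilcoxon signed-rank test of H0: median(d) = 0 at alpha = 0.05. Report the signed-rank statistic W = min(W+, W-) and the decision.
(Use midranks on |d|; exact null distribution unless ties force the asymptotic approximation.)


Step 1: Drop any zero differences (none here) and take |d_i|.
|d| = [1, 6, 3, 7, 5, 8, 7, 8, 3]
Step 2: Midrank |d_i| (ties get averaged ranks).
ranks: |1|->1, |6|->5, |3|->2.5, |7|->6.5, |5|->4, |8|->8.5, |7|->6.5, |8|->8.5, |3|->2.5
Step 3: Attach original signs; sum ranks with positive sign and with negative sign.
W+ = 2.5 + 6.5 + 8.5 + 6.5 + 8.5 + 2.5 = 35
W- = 1 + 5 + 4 = 10
(Check: W+ + W- = 45 should equal n(n+1)/2 = 45.)
Step 4: Test statistic W = min(W+, W-) = 10.
Step 5: Ties in |d|, so use the tie-corrected normal approximation.
        E[W] = n(n+1)/4 = 9*10/4 = 22.5.
        Tie groups: |d|=3 (t=2), |d|=7 (t=2), |d|=8 (t=2); sum(t^3 - t) = 18.
        Var[W] = n(n+1)(2n+1)/24 - sum(t^3-t)/48 = 1710/24 - 18/48 = 70.875.
        z = (W - E[W]) / sqrt(Var[W]) = (10 - 22.5) / 8.4187 = -1.4848.
        Two-sided p = 2*Phi(z) = 0.137601.
Step 6: alpha = 0.05. fail to reject H0.

W+ = 35, W- = 10, W = min = 10, p = 0.137601, fail to reject H0.


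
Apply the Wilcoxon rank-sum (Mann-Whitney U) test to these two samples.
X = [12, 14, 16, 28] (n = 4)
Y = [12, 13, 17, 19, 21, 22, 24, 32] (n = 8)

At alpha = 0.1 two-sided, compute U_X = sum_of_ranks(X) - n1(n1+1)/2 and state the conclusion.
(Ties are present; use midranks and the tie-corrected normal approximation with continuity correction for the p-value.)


Step 1: Combine and sort all 12 observations; assign midranks.
sorted (value, group): (12,X), (12,Y), (13,Y), (14,X), (16,X), (17,Y), (19,Y), (21,Y), (22,Y), (24,Y), (28,X), (32,Y)
ranks: 12->1.5, 12->1.5, 13->3, 14->4, 16->5, 17->6, 19->7, 21->8, 22->9, 24->10, 28->11, 32->12
Step 2: Rank sum for X: R1 = 1.5 + 4 + 5 + 11 = 21.5.
Step 3: U_X = R1 - n1(n1+1)/2 = 21.5 - 4*5/2 = 21.5 - 10 = 11.5.
       U_Y = n1*n2 - U_X = 32 - 11.5 = 20.5.
Step 4: Ties are present, so use the tie-corrected normal approximation (with continuity correction) for the p-value.
Step 5: p-value = 0.496152; compare to alpha = 0.1. fail to reject H0.

U_X = 11.5, p = 0.496152, fail to reject H0 at alpha = 0.1.


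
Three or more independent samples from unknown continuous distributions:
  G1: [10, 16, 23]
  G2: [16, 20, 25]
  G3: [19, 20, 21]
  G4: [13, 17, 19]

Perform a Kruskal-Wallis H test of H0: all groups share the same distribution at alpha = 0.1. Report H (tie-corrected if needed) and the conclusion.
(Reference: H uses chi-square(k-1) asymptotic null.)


Step 1: Combine all N = 12 observations and assign midranks.
sorted (value, group, rank): (10,G1,1), (13,G4,2), (16,G1,3.5), (16,G2,3.5), (17,G4,5), (19,G3,6.5), (19,G4,6.5), (20,G2,8.5), (20,G3,8.5), (21,G3,10), (23,G1,11), (25,G2,12)
Step 2: Sum ranks within each group.
R_1 = 15.5 (n_1 = 3)
R_2 = 24 (n_2 = 3)
R_3 = 25 (n_3 = 3)
R_4 = 13.5 (n_4 = 3)
Step 3: H = 12/(N(N+1)) * sum(R_i^2/n_i) - 3(N+1)
     = 12/(12*13) * (15.5^2/3 + 24^2/3 + 25^2/3 + 13.5^2/3) - 3*13
     = 0.076923 * 541.167 - 39
     = 2.628205.
Step 4: Ties present; correction factor C = 1 - 18/(12^3 - 12) = 0.989510. Corrected H = 2.628205 / 0.989510 = 2.656066.
Step 5: Under H0, H ~ chi^2(3); p-value = 0.447745.
Step 6: alpha = 0.1. fail to reject H0.

H = 2.6561, df = 3, p = 0.447745, fail to reject H0.


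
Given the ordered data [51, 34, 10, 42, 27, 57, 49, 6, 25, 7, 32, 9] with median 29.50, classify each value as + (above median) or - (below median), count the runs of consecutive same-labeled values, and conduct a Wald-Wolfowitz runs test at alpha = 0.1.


Step 1: Compute median = 29.50; label A = above, B = below.
Labels in order: AABABAABBBAB  (n_A = 6, n_B = 6)
Step 2: Count runs R = 8.
Step 3: Under H0 (random ordering), E[R] = 2*n_A*n_B/(n_A+n_B) + 1 = 2*6*6/12 + 1 = 7.0000.
        Var[R] = 2*n_A*n_B*(2*n_A*n_B - n_A - n_B) / ((n_A+n_B)^2 * (n_A+n_B-1)) = 4320/1584 = 2.7273.
        SD[R] = 1.6514.
Step 4: Continuity-corrected z = (R - 0.5 - E[R]) / SD[R] = (8 - 0.5 - 7.0000) / 1.6514 = 0.3028.
Step 5: Two-sided p-value via normal approximation = 2*(1 - Phi(|z|)) = 0.762069.
Step 6: alpha = 0.1. fail to reject H0.

R = 8, z = 0.3028, p = 0.762069, fail to reject H0.


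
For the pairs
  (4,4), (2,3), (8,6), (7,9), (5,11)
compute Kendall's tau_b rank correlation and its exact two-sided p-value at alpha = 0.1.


Step 1: Enumerate the 10 unordered pairs (i,j) with i<j and classify each by sign(x_j-x_i) * sign(y_j-y_i).
  (1,2):dx=-2,dy=-1->C; (1,3):dx=+4,dy=+2->C; (1,4):dx=+3,dy=+5->C; (1,5):dx=+1,dy=+7->C
  (2,3):dx=+6,dy=+3->C; (2,4):dx=+5,dy=+6->C; (2,5):dx=+3,dy=+8->C; (3,4):dx=-1,dy=+3->D
  (3,5):dx=-3,dy=+5->D; (4,5):dx=-2,dy=+2->D
Step 2: C = 7, D = 3, total pairs = 10.
Step 3: tau = (C - D)/(n(n-1)/2) = (7 - 3)/10 = 0.400000.
Step 4: Exact two-sided p-value (enumerate n! = 120 permutations of y under H0): p = 0.483333.
Step 5: alpha = 0.1. fail to reject H0.

tau_b = 0.4000 (C=7, D=3), p = 0.483333, fail to reject H0.


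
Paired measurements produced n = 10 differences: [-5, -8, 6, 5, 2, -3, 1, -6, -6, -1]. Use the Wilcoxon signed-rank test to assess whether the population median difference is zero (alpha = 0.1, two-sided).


Step 1: Drop any zero differences (none here) and take |d_i|.
|d| = [5, 8, 6, 5, 2, 3, 1, 6, 6, 1]
Step 2: Midrank |d_i| (ties get averaged ranks).
ranks: |5|->5.5, |8|->10, |6|->8, |5|->5.5, |2|->3, |3|->4, |1|->1.5, |6|->8, |6|->8, |1|->1.5
Step 3: Attach original signs; sum ranks with positive sign and with negative sign.
W+ = 8 + 5.5 + 3 + 1.5 = 18
W- = 5.5 + 10 + 4 + 8 + 8 + 1.5 = 37
(Check: W+ + W- = 55 should equal n(n+1)/2 = 55.)
Step 4: Test statistic W = min(W+, W-) = 18.
Step 5: Ties in |d|, so use the tie-corrected normal approximation.
        E[W] = n(n+1)/4 = 10*11/4 = 27.5.
        Tie groups: |d|=1 (t=2), |d|=5 (t=2), |d|=6 (t=3); sum(t^3 - t) = 36.
        Var[W] = n(n+1)(2n+1)/24 - sum(t^3-t)/48 = 2310/24 - 36/48 = 95.5.
        z = (W - E[W]) / sqrt(Var[W]) = (18 - 27.5) / 9.7724 = -0.9721.
        Two-sided p = 2*Phi(z) = 0.330989.
Step 6: alpha = 0.1. fail to reject H0.

W+ = 18, W- = 37, W = min = 18, p = 0.330989, fail to reject H0.


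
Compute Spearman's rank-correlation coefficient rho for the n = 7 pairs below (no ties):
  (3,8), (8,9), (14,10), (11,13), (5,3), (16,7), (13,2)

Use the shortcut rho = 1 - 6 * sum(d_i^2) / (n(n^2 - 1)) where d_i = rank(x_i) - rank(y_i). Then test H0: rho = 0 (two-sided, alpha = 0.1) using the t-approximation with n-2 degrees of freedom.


Step 1: Rank x and y separately (midranks; no ties here).
rank(x): 3->1, 8->3, 14->6, 11->4, 5->2, 16->7, 13->5
rank(y): 8->4, 9->5, 10->6, 13->7, 3->2, 7->3, 2->1
Step 2: d_i = R_x(i) - R_y(i); compute d_i^2.
  (1-4)^2=9, (3-5)^2=4, (6-6)^2=0, (4-7)^2=9, (2-2)^2=0, (7-3)^2=16, (5-1)^2=16
sum(d^2) = 54.
Step 3: rho = 1 - 6*54 / (7*(7^2 - 1)) = 1 - 324/336 = 0.035714.
Step 4: Under H0, t = rho * sqrt((n-2)/(1-rho^2)) = 0.0799 ~ t(5).
Step 5: Two-sided p-value from the t-distribution with 5 df = 0.939408.
Step 6: alpha = 0.1. fail to reject H0.

rho = 0.0357, p = 0.939408, fail to reject H0 at alpha = 0.1.


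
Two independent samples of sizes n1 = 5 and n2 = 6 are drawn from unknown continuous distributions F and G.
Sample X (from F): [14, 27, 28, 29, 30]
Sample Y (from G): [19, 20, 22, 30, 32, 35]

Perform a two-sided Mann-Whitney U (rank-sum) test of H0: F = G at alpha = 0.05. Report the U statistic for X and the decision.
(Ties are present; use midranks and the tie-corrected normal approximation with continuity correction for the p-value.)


Step 1: Combine and sort all 11 observations; assign midranks.
sorted (value, group): (14,X), (19,Y), (20,Y), (22,Y), (27,X), (28,X), (29,X), (30,X), (30,Y), (32,Y), (35,Y)
ranks: 14->1, 19->2, 20->3, 22->4, 27->5, 28->6, 29->7, 30->8.5, 30->8.5, 32->10, 35->11
Step 2: Rank sum for X: R1 = 1 + 5 + 6 + 7 + 8.5 = 27.5.
Step 3: U_X = R1 - n1(n1+1)/2 = 27.5 - 5*6/2 = 27.5 - 15 = 12.5.
       U_Y = n1*n2 - U_X = 30 - 12.5 = 17.5.
Step 4: Ties are present, so use the tie-corrected normal approximation (with continuity correction) for the p-value.
Step 5: p-value = 0.714379; compare to alpha = 0.05. fail to reject H0.

U_X = 12.5, p = 0.714379, fail to reject H0 at alpha = 0.05.


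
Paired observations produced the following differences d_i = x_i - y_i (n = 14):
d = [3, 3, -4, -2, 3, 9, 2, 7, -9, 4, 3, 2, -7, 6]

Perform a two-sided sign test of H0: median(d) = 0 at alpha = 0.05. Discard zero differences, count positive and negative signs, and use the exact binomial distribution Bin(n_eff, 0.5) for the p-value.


Step 1: Discard zero differences. Original n = 14; n_eff = number of nonzero differences = 14.
Nonzero differences (with sign): +3, +3, -4, -2, +3, +9, +2, +7, -9, +4, +3, +2, -7, +6
Step 2: Count signs: positive = 10, negative = 4.
Step 3: Under H0: P(positive) = 0.5, so the number of positives S ~ Bin(14, 0.5).
Step 4: Two-sided exact p-value = sum of Bin(14,0.5) probabilities at or below the observed probability = 0.179565.
Step 5: alpha = 0.05. fail to reject H0.

n_eff = 14, pos = 10, neg = 4, p = 0.179565, fail to reject H0.


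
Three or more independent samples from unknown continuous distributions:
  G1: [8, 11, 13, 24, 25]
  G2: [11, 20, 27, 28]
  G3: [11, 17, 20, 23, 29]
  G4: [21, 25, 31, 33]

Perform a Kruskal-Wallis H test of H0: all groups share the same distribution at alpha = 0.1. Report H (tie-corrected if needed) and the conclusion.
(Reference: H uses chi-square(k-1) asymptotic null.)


Step 1: Combine all N = 18 observations and assign midranks.
sorted (value, group, rank): (8,G1,1), (11,G1,3), (11,G2,3), (11,G3,3), (13,G1,5), (17,G3,6), (20,G2,7.5), (20,G3,7.5), (21,G4,9), (23,G3,10), (24,G1,11), (25,G1,12.5), (25,G4,12.5), (27,G2,14), (28,G2,15), (29,G3,16), (31,G4,17), (33,G4,18)
Step 2: Sum ranks within each group.
R_1 = 32.5 (n_1 = 5)
R_2 = 39.5 (n_2 = 4)
R_3 = 42.5 (n_3 = 5)
R_4 = 56.5 (n_4 = 4)
Step 3: H = 12/(N(N+1)) * sum(R_i^2/n_i) - 3(N+1)
     = 12/(18*19) * (32.5^2/5 + 39.5^2/4 + 42.5^2/5 + 56.5^2/4) - 3*19
     = 0.035088 * 1760.62 - 57
     = 4.776316.
Step 4: Ties present; correction factor C = 1 - 36/(18^3 - 18) = 0.993808. Corrected H = 4.776316 / 0.993808 = 4.806075.
Step 5: Under H0, H ~ chi^2(3); p-value = 0.186561.
Step 6: alpha = 0.1. fail to reject H0.

H = 4.8061, df = 3, p = 0.186561, fail to reject H0.


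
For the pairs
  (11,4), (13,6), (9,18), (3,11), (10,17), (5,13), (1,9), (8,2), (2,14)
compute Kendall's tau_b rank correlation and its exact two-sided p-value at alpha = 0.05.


Step 1: Enumerate the 36 unordered pairs (i,j) with i<j and classify each by sign(x_j-x_i) * sign(y_j-y_i).
  (1,2):dx=+2,dy=+2->C; (1,3):dx=-2,dy=+14->D; (1,4):dx=-8,dy=+7->D; (1,5):dx=-1,dy=+13->D
  (1,6):dx=-6,dy=+9->D; (1,7):dx=-10,dy=+5->D; (1,8):dx=-3,dy=-2->C; (1,9):dx=-9,dy=+10->D
  (2,3):dx=-4,dy=+12->D; (2,4):dx=-10,dy=+5->D; (2,5):dx=-3,dy=+11->D; (2,6):dx=-8,dy=+7->D
  (2,7):dx=-12,dy=+3->D; (2,8):dx=-5,dy=-4->C; (2,9):dx=-11,dy=+8->D; (3,4):dx=-6,dy=-7->C
  (3,5):dx=+1,dy=-1->D; (3,6):dx=-4,dy=-5->C; (3,7):dx=-8,dy=-9->C; (3,8):dx=-1,dy=-16->C
  (3,9):dx=-7,dy=-4->C; (4,5):dx=+7,dy=+6->C; (4,6):dx=+2,dy=+2->C; (4,7):dx=-2,dy=-2->C
  (4,8):dx=+5,dy=-9->D; (4,9):dx=-1,dy=+3->D; (5,6):dx=-5,dy=-4->C; (5,7):dx=-9,dy=-8->C
  (5,8):dx=-2,dy=-15->C; (5,9):dx=-8,dy=-3->C; (6,7):dx=-4,dy=-4->C; (6,8):dx=+3,dy=-11->D
  (6,9):dx=-3,dy=+1->D; (7,8):dx=+7,dy=-7->D; (7,9):dx=+1,dy=+5->C; (8,9):dx=-6,dy=+12->D
Step 2: C = 17, D = 19, total pairs = 36.
Step 3: tau = (C - D)/(n(n-1)/2) = (17 - 19)/36 = -0.055556.
Step 4: Exact two-sided p-value (enumerate n! = 362880 permutations of y under H0): p = 0.919455.
Step 5: alpha = 0.05. fail to reject H0.

tau_b = -0.0556 (C=17, D=19), p = 0.919455, fail to reject H0.


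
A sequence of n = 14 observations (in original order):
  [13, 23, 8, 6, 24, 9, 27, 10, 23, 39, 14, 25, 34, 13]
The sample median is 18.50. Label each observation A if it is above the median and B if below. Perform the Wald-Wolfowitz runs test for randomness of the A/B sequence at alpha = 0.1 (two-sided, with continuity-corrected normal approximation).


Step 1: Compute median = 18.50; label A = above, B = below.
Labels in order: BABBABABAABAAB  (n_A = 7, n_B = 7)
Step 2: Count runs R = 11.
Step 3: Under H0 (random ordering), E[R] = 2*n_A*n_B/(n_A+n_B) + 1 = 2*7*7/14 + 1 = 8.0000.
        Var[R] = 2*n_A*n_B*(2*n_A*n_B - n_A - n_B) / ((n_A+n_B)^2 * (n_A+n_B-1)) = 8232/2548 = 3.2308.
        SD[R] = 1.7974.
Step 4: Continuity-corrected z = (R - 0.5 - E[R]) / SD[R] = (11 - 0.5 - 8.0000) / 1.7974 = 1.3909.
Step 5: Two-sided p-value via normal approximation = 2*(1 - Phi(|z|)) = 0.164264.
Step 6: alpha = 0.1. fail to reject H0.

R = 11, z = 1.3909, p = 0.164264, fail to reject H0.


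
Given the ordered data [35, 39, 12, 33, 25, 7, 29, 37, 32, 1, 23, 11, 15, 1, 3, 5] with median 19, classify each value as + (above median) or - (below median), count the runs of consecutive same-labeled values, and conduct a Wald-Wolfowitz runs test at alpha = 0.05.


Step 1: Compute median = 19; label A = above, B = below.
Labels in order: AABAABAAABABBBBB  (n_A = 8, n_B = 8)
Step 2: Count runs R = 8.
Step 3: Under H0 (random ordering), E[R] = 2*n_A*n_B/(n_A+n_B) + 1 = 2*8*8/16 + 1 = 9.0000.
        Var[R] = 2*n_A*n_B*(2*n_A*n_B - n_A - n_B) / ((n_A+n_B)^2 * (n_A+n_B-1)) = 14336/3840 = 3.7333.
        SD[R] = 1.9322.
Step 4: Continuity-corrected z = (R + 0.5 - E[R]) / SD[R] = (8 + 0.5 - 9.0000) / 1.9322 = -0.2588.
Step 5: Two-sided p-value via normal approximation = 2*(1 - Phi(|z|)) = 0.795809.
Step 6: alpha = 0.05. fail to reject H0.

R = 8, z = -0.2588, p = 0.795809, fail to reject H0.


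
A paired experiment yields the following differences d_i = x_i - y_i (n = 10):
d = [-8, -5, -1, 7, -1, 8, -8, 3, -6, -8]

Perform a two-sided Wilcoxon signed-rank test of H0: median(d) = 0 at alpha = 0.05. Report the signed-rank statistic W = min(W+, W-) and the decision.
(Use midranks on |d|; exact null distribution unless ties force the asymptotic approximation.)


Step 1: Drop any zero differences (none here) and take |d_i|.
|d| = [8, 5, 1, 7, 1, 8, 8, 3, 6, 8]
Step 2: Midrank |d_i| (ties get averaged ranks).
ranks: |8|->8.5, |5|->4, |1|->1.5, |7|->6, |1|->1.5, |8|->8.5, |8|->8.5, |3|->3, |6|->5, |8|->8.5
Step 3: Attach original signs; sum ranks with positive sign and with negative sign.
W+ = 6 + 8.5 + 3 = 17.5
W- = 8.5 + 4 + 1.5 + 1.5 + 8.5 + 5 + 8.5 = 37.5
(Check: W+ + W- = 55 should equal n(n+1)/2 = 55.)
Step 4: Test statistic W = min(W+, W-) = 17.5.
Step 5: Ties in |d|, so use the tie-corrected normal approximation.
        E[W] = n(n+1)/4 = 10*11/4 = 27.5.
        Tie groups: |d|=1 (t=2), |d|=8 (t=4); sum(t^3 - t) = 66.
        Var[W] = n(n+1)(2n+1)/24 - sum(t^3-t)/48 = 2310/24 - 66/48 = 94.875.
        z = (W - E[W]) / sqrt(Var[W]) = (17.5 - 27.5) / 9.7404 = -1.0267.
        Two-sided p = 2*Phi(z) = 0.304583.
Step 6: alpha = 0.05. fail to reject H0.

W+ = 17.5, W- = 37.5, W = min = 17.5, p = 0.304583, fail to reject H0.


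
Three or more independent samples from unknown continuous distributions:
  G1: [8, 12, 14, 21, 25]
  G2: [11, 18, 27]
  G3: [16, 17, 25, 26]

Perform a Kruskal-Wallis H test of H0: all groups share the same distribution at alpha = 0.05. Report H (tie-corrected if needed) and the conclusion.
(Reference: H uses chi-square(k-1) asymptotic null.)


Step 1: Combine all N = 12 observations and assign midranks.
sorted (value, group, rank): (8,G1,1), (11,G2,2), (12,G1,3), (14,G1,4), (16,G3,5), (17,G3,6), (18,G2,7), (21,G1,8), (25,G1,9.5), (25,G3,9.5), (26,G3,11), (27,G2,12)
Step 2: Sum ranks within each group.
R_1 = 25.5 (n_1 = 5)
R_2 = 21 (n_2 = 3)
R_3 = 31.5 (n_3 = 4)
Step 3: H = 12/(N(N+1)) * sum(R_i^2/n_i) - 3(N+1)
     = 12/(12*13) * (25.5^2/5 + 21^2/3 + 31.5^2/4) - 3*13
     = 0.076923 * 525.112 - 39
     = 1.393269.
Step 4: Ties present; correction factor C = 1 - 6/(12^3 - 12) = 0.996503. Corrected H = 1.393269 / 0.996503 = 1.398158.
Step 5: Under H0, H ~ chi^2(2); p-value = 0.497043.
Step 6: alpha = 0.05. fail to reject H0.

H = 1.3982, df = 2, p = 0.497043, fail to reject H0.


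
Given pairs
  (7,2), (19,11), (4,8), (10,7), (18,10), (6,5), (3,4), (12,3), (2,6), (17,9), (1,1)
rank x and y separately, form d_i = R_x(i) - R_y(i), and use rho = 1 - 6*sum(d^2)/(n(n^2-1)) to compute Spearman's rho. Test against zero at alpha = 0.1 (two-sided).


Step 1: Rank x and y separately (midranks; no ties here).
rank(x): 7->6, 19->11, 4->4, 10->7, 18->10, 6->5, 3->3, 12->8, 2->2, 17->9, 1->1
rank(y): 2->2, 11->11, 8->8, 7->7, 10->10, 5->5, 4->4, 3->3, 6->6, 9->9, 1->1
Step 2: d_i = R_x(i) - R_y(i); compute d_i^2.
  (6-2)^2=16, (11-11)^2=0, (4-8)^2=16, (7-7)^2=0, (10-10)^2=0, (5-5)^2=0, (3-4)^2=1, (8-3)^2=25, (2-6)^2=16, (9-9)^2=0, (1-1)^2=0
sum(d^2) = 74.
Step 3: rho = 1 - 6*74 / (11*(11^2 - 1)) = 1 - 444/1320 = 0.663636.
Step 4: Under H0, t = rho * sqrt((n-2)/(1-rho^2)) = 2.6614 ~ t(9).
Step 5: Two-sided p-value from the t-distribution with 9 df = 0.025984.
Step 6: alpha = 0.1. reject H0.

rho = 0.6636, p = 0.025984, reject H0 at alpha = 0.1.


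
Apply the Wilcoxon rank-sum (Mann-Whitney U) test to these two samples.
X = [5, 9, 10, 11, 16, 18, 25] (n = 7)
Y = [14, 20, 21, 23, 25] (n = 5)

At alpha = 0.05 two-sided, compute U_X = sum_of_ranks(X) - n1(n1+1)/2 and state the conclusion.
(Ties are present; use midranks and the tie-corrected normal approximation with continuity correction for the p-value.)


Step 1: Combine and sort all 12 observations; assign midranks.
sorted (value, group): (5,X), (9,X), (10,X), (11,X), (14,Y), (16,X), (18,X), (20,Y), (21,Y), (23,Y), (25,X), (25,Y)
ranks: 5->1, 9->2, 10->3, 11->4, 14->5, 16->6, 18->7, 20->8, 21->9, 23->10, 25->11.5, 25->11.5
Step 2: Rank sum for X: R1 = 1 + 2 + 3 + 4 + 6 + 7 + 11.5 = 34.5.
Step 3: U_X = R1 - n1(n1+1)/2 = 34.5 - 7*8/2 = 34.5 - 28 = 6.5.
       U_Y = n1*n2 - U_X = 35 - 6.5 = 28.5.
Step 4: Ties are present, so use the tie-corrected normal approximation (with continuity correction) for the p-value.
Step 5: p-value = 0.087602; compare to alpha = 0.05. fail to reject H0.

U_X = 6.5, p = 0.087602, fail to reject H0 at alpha = 0.05.


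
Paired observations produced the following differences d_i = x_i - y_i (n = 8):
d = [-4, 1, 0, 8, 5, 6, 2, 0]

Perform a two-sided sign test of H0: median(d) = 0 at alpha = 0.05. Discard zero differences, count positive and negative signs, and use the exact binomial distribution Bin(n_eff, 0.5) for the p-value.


Step 1: Discard zero differences. Original n = 8; n_eff = number of nonzero differences = 6.
Nonzero differences (with sign): -4, +1, +8, +5, +6, +2
Step 2: Count signs: positive = 5, negative = 1.
Step 3: Under H0: P(positive) = 0.5, so the number of positives S ~ Bin(6, 0.5).
Step 4: Two-sided exact p-value = sum of Bin(6,0.5) probabilities at or below the observed probability = 0.218750.
Step 5: alpha = 0.05. fail to reject H0.

n_eff = 6, pos = 5, neg = 1, p = 0.218750, fail to reject H0.


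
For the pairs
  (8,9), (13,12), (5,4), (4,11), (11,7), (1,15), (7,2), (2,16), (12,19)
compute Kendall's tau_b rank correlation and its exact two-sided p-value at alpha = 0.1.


Step 1: Enumerate the 36 unordered pairs (i,j) with i<j and classify each by sign(x_j-x_i) * sign(y_j-y_i).
  (1,2):dx=+5,dy=+3->C; (1,3):dx=-3,dy=-5->C; (1,4):dx=-4,dy=+2->D; (1,5):dx=+3,dy=-2->D
  (1,6):dx=-7,dy=+6->D; (1,7):dx=-1,dy=-7->C; (1,8):dx=-6,dy=+7->D; (1,9):dx=+4,dy=+10->C
  (2,3):dx=-8,dy=-8->C; (2,4):dx=-9,dy=-1->C; (2,5):dx=-2,dy=-5->C; (2,6):dx=-12,dy=+3->D
  (2,7):dx=-6,dy=-10->C; (2,8):dx=-11,dy=+4->D; (2,9):dx=-1,dy=+7->D; (3,4):dx=-1,dy=+7->D
  (3,5):dx=+6,dy=+3->C; (3,6):dx=-4,dy=+11->D; (3,7):dx=+2,dy=-2->D; (3,8):dx=-3,dy=+12->D
  (3,9):dx=+7,dy=+15->C; (4,5):dx=+7,dy=-4->D; (4,6):dx=-3,dy=+4->D; (4,7):dx=+3,dy=-9->D
  (4,8):dx=-2,dy=+5->D; (4,9):dx=+8,dy=+8->C; (5,6):dx=-10,dy=+8->D; (5,7):dx=-4,dy=-5->C
  (5,8):dx=-9,dy=+9->D; (5,9):dx=+1,dy=+12->C; (6,7):dx=+6,dy=-13->D; (6,8):dx=+1,dy=+1->C
  (6,9):dx=+11,dy=+4->C; (7,8):dx=-5,dy=+14->D; (7,9):dx=+5,dy=+17->C; (8,9):dx=+10,dy=+3->C
Step 2: C = 17, D = 19, total pairs = 36.
Step 3: tau = (C - D)/(n(n-1)/2) = (17 - 19)/36 = -0.055556.
Step 4: Exact two-sided p-value (enumerate n! = 362880 permutations of y under H0): p = 0.919455.
Step 5: alpha = 0.1. fail to reject H0.

tau_b = -0.0556 (C=17, D=19), p = 0.919455, fail to reject H0.
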